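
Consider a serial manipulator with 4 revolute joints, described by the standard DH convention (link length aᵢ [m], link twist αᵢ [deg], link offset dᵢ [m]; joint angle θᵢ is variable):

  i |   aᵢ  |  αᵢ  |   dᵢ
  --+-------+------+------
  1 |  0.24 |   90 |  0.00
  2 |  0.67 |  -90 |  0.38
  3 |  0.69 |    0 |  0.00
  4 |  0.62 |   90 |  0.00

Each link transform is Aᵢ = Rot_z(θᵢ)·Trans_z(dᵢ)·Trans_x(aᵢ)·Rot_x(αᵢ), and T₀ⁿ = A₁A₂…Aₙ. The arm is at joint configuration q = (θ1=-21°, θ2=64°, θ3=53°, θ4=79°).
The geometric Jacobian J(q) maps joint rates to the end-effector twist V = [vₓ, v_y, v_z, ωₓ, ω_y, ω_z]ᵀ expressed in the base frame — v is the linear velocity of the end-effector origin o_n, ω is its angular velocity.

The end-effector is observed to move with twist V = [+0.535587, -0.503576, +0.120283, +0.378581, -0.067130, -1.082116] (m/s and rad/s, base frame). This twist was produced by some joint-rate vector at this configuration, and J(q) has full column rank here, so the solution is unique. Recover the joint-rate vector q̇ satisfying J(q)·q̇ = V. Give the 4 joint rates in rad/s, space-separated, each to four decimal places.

-0.8980 -0.0730 0.0650 -0.4850

o_n = [0.7248, 0.3985, 0.6025]
J₁: ẑ×o_n = [-0.3985, 0.7248, 0.0000], ω = ẑ
J2: z=[-0.3584, -0.9336, 0.0000] o=[0.2241, -0.0860, 0.0000] → [-0.5625, 0.2159, 0.2939, -0.3584, -0.9336, 0.0000]
J3: z=[-0.8391, 0.3221, 0.4384] o=[0.3621, -0.5460, 0.6022] → [-0.4139, 0.1593, -0.9094, -0.8391, 0.3221, 0.4384]
J4: z=[-0.8391, 0.3221, 0.4384] o=[0.7295, -0.0968, 0.9754] → [-0.3372, -0.3149, -0.4141, -0.8391, 0.3221, 0.4384]
q̇ = J⁺·V = [-0.8980, -0.0730, 0.0650, -0.4850]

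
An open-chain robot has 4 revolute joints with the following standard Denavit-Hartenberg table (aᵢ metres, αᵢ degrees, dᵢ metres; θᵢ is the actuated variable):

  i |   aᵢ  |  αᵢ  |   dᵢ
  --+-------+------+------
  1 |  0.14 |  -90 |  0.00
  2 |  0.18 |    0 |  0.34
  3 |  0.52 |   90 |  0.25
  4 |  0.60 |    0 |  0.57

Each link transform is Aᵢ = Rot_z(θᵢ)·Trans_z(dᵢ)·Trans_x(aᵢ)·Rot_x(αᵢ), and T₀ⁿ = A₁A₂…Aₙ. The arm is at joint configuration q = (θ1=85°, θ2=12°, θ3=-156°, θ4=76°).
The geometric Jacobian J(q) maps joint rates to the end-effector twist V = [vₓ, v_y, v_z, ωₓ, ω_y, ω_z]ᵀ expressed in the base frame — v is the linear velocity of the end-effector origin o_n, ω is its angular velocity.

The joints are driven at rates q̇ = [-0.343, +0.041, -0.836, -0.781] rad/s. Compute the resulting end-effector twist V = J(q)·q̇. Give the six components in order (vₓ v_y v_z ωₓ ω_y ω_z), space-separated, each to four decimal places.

-0.0697 0.0949 -0.4341 0.8320 0.3880 0.2888

o_n = [-1.2163, -0.4528, -0.1076]
J₁: ẑ×o_n = [0.4528, -1.2163, 0.0000], ω = ẑ
J2: z=[-0.9962, 0.0872, 0.0000] o=[0.0122, 0.1395, 0.0000] → [-0.0094, -0.1072, 0.6971, -0.9962, 0.0872, 0.0000]
J3: z=[-0.9962, 0.0872, 0.0000] o=[-0.3112, 0.3445, -0.0374] → [-0.0061, -0.0699, 0.8732, -0.9962, 0.0872, 0.0000]
J4: z=[-0.0512, -0.5855, -0.8090] o=[-0.5969, -0.0528, 0.2682] → [-0.1036, 0.4819, -0.3422, -0.0512, -0.5855, -0.8090]
V = J·q̇ = [-0.0697, 0.0949, -0.4341, 0.8320, 0.3880, 0.2888]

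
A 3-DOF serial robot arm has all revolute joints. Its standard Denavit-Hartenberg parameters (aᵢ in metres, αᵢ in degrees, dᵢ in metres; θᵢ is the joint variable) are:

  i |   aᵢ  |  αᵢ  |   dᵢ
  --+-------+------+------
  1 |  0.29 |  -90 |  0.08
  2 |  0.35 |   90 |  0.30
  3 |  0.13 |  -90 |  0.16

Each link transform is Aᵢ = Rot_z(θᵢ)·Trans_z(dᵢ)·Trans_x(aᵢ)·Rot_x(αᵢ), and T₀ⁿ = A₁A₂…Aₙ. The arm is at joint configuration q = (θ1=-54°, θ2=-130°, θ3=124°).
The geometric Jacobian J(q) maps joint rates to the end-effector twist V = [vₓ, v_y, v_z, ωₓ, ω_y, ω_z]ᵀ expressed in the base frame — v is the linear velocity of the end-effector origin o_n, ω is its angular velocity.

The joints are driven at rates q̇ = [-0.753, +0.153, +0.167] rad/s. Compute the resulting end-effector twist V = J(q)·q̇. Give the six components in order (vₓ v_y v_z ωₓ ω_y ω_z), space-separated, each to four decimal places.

0.1939 -0.2737 0.0322 0.0486 0.1934 -0.8603

o_n = [0.3235, 0.2484, 0.1896]
J₁: ẑ×o_n = [-0.2484, 0.3235, 0.0000], ω = ẑ
J2: z=[0.8090, 0.5878, 0.0000] o=[0.1705, -0.2346, 0.0800] → [0.0644, -0.0887, 0.3008, 0.8090, 0.5878, 0.0000]
J3: z=[-0.4503, 0.6197, -0.6428] o=[0.2809, 0.1237, 0.3481] → [-0.0181, -0.0988, -0.0826, -0.4503, 0.6197, -0.6428]
V = J·q̇ = [0.1939, -0.2737, 0.0322, 0.0486, 0.1934, -0.8603]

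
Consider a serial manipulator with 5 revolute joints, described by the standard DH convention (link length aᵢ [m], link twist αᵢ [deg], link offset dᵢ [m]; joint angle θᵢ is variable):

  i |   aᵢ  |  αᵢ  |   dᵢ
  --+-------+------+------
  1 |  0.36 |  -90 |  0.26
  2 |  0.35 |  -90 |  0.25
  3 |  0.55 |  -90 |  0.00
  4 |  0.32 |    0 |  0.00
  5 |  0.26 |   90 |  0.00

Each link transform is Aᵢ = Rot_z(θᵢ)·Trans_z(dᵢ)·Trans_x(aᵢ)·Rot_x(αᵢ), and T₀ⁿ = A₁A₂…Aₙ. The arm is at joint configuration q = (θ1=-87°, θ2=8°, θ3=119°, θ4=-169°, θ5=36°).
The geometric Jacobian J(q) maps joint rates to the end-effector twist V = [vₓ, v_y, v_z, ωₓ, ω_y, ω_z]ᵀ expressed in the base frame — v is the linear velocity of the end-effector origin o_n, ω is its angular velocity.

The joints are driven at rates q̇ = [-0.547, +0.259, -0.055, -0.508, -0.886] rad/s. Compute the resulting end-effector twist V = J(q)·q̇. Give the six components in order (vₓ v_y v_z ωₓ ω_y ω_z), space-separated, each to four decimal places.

o_n = [0.2322, -0.6322, -0.0335]
J₁: ẑ×o_n = [0.6322, 0.2322, -0.0000], ω = ẑ
J2: z=[0.9986, 0.0523, 0.0000] o=[0.0188, -0.3595, 0.2600] → [-0.0154, 0.2931, -0.2835, 0.9986, 0.0523, 0.0000]
J3: z=[-0.0073, 0.1390, -0.9903] o=[0.2866, -0.6925, 0.2113] → [0.0257, 0.0521, 0.0071, -0.0073, 0.1390, -0.9903]
J4: z=[0.4388, 0.8903, 0.1217] o=[-0.2076, -0.4540, 0.2484] → [-0.2293, 0.1772, -0.4697, 0.4388, 0.8903, 0.1217]
J5: z=[0.4388, 0.8903, 0.1217] o=[0.0742, -0.5818, 0.1667] → [-0.1722, 0.1071, -0.1628, 0.4388, 0.8903, 0.1217]
V = J·q̇ = [-0.0822, -0.2389, 0.3090, -0.3527, -1.2352, -0.6622]

-0.0822 -0.2389 0.3090 -0.3527 -1.2352 -0.6622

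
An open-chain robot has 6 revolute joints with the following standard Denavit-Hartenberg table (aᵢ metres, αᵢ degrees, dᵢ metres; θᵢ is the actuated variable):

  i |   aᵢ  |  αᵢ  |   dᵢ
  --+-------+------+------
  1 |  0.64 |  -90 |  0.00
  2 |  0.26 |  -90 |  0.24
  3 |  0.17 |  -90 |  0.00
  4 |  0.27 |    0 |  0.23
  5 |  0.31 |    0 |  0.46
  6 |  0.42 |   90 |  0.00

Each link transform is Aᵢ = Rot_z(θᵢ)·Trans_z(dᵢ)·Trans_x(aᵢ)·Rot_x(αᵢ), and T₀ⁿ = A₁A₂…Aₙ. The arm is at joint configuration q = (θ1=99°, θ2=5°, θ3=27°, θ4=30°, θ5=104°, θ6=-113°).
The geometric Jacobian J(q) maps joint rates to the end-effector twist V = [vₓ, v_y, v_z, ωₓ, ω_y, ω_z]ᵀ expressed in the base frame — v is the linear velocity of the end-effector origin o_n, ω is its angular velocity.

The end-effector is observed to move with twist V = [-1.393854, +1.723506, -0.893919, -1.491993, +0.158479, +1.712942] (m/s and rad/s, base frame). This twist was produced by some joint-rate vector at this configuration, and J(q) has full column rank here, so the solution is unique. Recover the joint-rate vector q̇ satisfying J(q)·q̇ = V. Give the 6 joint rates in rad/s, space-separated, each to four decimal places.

0.9440 0.8180 -0.8000 -0.8520 0.4770 -0.3330

o_n = [0.4511, 1.2324, 0.4661]
J₁: ẑ×o_n = [-1.2324, 0.4511, 0.0000], ω = ẑ
J2: z=[-0.9877, -0.1564, 0.0000] o=[-0.1001, 0.6321, 0.0000] → [-0.0729, 0.4604, -0.5066, -0.9877, -0.1564, 0.0000]
J3: z=[0.0136, -0.0861, -0.9962] o=[-0.3777, 0.8504, -0.0227] → [0.3384, -0.8323, 0.0766, 0.0136, -0.0861, -0.9962]
J4: z=[0.9508, -0.3073, 0.0396] o=[-0.3251, 1.0115, -0.0359] → [-0.1630, -0.4466, 0.4485, 0.9508, -0.3073, 0.0396]
J5: z=[0.9508, -0.3073, 0.0396] o=[-0.0358, 1.1740, 0.0896] → [-0.1180, -0.3388, 0.2051, 0.9508, -0.3073, 0.0396]
J6: z=[0.9508, -0.3073, 0.0396] o=[0.3318, 0.8478, 0.3466] → [-0.0519, -0.1089, 0.4023, 0.9508, -0.3073, 0.0396]
q̇ = J⁺·V = [0.9440, 0.8180, -0.8000, -0.8520, 0.4770, -0.3330]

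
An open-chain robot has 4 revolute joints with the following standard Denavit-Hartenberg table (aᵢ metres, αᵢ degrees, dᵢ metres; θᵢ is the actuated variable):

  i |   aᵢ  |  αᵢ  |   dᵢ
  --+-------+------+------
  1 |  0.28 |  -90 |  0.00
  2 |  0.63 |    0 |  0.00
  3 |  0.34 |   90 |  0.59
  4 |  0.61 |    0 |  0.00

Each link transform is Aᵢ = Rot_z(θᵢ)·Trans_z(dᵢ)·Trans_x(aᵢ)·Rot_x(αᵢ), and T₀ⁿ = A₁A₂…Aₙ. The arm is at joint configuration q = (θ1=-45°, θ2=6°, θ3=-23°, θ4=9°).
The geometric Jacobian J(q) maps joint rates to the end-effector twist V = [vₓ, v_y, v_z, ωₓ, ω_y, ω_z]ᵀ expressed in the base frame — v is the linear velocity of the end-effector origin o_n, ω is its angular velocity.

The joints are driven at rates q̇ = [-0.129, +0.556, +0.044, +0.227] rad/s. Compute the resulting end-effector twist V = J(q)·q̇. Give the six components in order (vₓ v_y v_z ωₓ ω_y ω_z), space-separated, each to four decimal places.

o_n = [1.7630, -0.7937, 0.2097]
J₁: ẑ×o_n = [0.7937, 1.7630, -0.0000], ω = ẑ
J2: z=[0.7071, 0.7071, 0.0000] o=[0.1980, -0.1980, 0.0000] → [0.1483, -0.1483, -1.5279, 0.7071, 0.7071, 0.0000]
J3: z=[0.7071, 0.7071, 0.0000] o=[0.6410, -0.6410, -0.0659] → [0.1948, -0.1948, -0.9013, 0.7071, 0.7071, 0.0000]
J4: z=[-0.2067, 0.2067, 0.9563] o=[1.2881, -0.4537, 0.0336] → [0.3615, 0.4906, -0.0279, -0.2067, 0.2067, 0.9563]
V = J·q̇ = [0.0707, -0.2071, -0.8955, 0.3773, 0.4712, 0.0881]

0.0707 -0.2071 -0.8955 0.3773 0.4712 0.0881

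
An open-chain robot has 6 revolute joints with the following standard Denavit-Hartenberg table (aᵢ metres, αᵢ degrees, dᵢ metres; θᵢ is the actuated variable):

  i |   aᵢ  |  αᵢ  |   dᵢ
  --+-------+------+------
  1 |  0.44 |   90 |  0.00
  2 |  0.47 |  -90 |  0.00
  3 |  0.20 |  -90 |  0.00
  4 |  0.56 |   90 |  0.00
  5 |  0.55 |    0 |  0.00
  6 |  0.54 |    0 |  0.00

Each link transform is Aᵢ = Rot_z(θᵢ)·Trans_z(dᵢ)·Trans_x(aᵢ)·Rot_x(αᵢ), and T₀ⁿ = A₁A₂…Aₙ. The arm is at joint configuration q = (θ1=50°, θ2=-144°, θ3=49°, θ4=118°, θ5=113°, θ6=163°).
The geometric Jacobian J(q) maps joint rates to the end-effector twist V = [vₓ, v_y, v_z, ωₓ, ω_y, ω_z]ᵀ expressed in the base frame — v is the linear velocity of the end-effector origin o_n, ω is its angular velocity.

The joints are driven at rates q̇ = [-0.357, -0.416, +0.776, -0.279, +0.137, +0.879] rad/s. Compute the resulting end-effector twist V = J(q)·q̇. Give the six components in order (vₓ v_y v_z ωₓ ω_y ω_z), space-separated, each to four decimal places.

-0.1422 -0.1539 0.6932 -0.9997 0.2243 -1.0686

o_n = [-0.1027, -0.1403, -0.0075]
J₁: ẑ×o_n = [0.1403, -0.1027, 0.0000], ω = ẑ
J2: z=[0.7660, -0.6428, 0.0000] o=[0.2828, 0.3371, 0.0000] → [0.0048, 0.0057, -0.6135, 0.7660, -0.6428, 0.0000]
J3: z=[0.3778, 0.4503, -0.8090] o=[0.0384, 0.0458, -0.2763] → [-0.0295, 0.0126, -0.0068, 0.3778, 0.4503, -0.8090]
J4: z=[-0.1101, 0.8894, 0.4436] o=[-0.1454, 0.0615, -0.3534] → [0.3972, 0.0570, -0.0158, -0.1101, 0.8894, 0.4436]
J5: z=[-0.9891, -0.1421, 0.0393] o=[-0.0906, -0.1818, 0.1480] → [0.0205, -0.1543, -0.0427, -0.9891, -0.1421, 0.0393]
J6: z=[-0.9891, -0.1421, 0.0393] o=[-0.1674, 0.3619, 0.1802] → [0.0464, -0.1831, 0.5059, -0.9891, -0.1421, 0.0393]
V = J·q̇ = [-0.1422, -0.1539, 0.6932, -0.9997, 0.2243, -1.0686]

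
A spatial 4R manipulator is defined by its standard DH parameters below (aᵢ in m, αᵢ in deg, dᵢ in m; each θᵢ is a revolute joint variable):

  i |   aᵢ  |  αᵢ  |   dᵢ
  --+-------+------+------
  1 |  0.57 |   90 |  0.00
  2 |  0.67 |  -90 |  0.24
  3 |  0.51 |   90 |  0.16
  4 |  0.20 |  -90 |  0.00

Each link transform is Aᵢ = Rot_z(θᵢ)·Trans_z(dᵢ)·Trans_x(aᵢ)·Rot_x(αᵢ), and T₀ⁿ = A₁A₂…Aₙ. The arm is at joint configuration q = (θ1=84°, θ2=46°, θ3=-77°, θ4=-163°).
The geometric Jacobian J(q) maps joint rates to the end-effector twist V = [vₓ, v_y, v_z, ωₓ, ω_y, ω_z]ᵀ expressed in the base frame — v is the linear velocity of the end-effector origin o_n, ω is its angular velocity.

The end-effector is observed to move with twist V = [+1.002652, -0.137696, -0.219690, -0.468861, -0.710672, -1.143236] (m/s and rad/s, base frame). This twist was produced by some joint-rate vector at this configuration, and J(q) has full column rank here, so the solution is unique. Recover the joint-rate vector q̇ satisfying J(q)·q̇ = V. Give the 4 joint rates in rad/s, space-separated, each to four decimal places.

-0.9940 -0.5380 0.4400 0.6490

o_n = [0.6534, 0.9491, 0.6041]
J₁: ẑ×o_n = [-0.9491, 0.6534, 0.0000], ω = ẑ
J2: z=[0.9945, -0.1045, 0.0000] o=[0.0596, 0.5669, 0.0000] → [-0.0631, -0.6008, 0.4422, 0.9945, -0.1045, 0.0000]
J3: z=[-0.0752, -0.7154, 0.6947] o=[0.3469, 1.0047, 0.4820] → [-0.0488, 0.2221, 0.2234, -0.0752, -0.7154, 0.6947]
J4: z=[0.1530, -0.6967, -0.7009] o=[0.8374, 0.9175, 0.6756] → [0.0720, 0.1400, -0.1234, 0.1530, -0.6967, -0.7009]
q̇ = J⁺·V = [-0.9940, -0.5380, 0.4400, 0.6490]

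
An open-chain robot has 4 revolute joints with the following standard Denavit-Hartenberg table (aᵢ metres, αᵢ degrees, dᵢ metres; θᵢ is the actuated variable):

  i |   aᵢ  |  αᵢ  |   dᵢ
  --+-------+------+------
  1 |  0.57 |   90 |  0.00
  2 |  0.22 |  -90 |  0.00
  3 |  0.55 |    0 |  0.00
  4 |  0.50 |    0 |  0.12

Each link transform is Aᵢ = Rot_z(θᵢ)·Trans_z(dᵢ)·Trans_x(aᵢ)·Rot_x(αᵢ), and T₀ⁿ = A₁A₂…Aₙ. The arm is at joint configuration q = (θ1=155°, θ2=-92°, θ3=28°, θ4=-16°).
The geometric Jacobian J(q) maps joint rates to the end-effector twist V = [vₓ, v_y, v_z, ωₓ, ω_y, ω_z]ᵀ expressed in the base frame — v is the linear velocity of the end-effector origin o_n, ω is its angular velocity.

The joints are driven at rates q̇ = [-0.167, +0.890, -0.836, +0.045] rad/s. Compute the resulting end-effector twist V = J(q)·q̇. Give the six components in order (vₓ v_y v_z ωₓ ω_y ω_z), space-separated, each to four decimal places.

-0.6310 1.2885 -0.2283 1.0926 0.4725 -0.1394

o_n = [-0.7406, -0.0543, -1.1982]
J₁: ẑ×o_n = [0.0543, -0.7406, 0.0000], ω = ẑ
J2: z=[0.4226, 0.9063, 0.0000] o=[-0.5166, 0.2409, 0.0000] → [-1.0859, 0.5064, 0.0782, 0.4226, 0.9063, 0.0000]
J3: z=[-0.9058, 0.4224, -0.0349] o=[-0.5096, 0.2376, -0.2199] → [-0.4234, -0.8780, 0.3619, -0.9058, 0.4224, -0.0349]
J4: z=[-0.9058, 0.4224, -0.0349] o=[-0.6034, -0.0035, -0.7052] → [-0.2100, -0.4417, 0.1039, -0.9058, 0.4224, -0.0349]
V = J·q̇ = [-0.6310, 1.2885, -0.2283, 1.0926, 0.4725, -0.1394]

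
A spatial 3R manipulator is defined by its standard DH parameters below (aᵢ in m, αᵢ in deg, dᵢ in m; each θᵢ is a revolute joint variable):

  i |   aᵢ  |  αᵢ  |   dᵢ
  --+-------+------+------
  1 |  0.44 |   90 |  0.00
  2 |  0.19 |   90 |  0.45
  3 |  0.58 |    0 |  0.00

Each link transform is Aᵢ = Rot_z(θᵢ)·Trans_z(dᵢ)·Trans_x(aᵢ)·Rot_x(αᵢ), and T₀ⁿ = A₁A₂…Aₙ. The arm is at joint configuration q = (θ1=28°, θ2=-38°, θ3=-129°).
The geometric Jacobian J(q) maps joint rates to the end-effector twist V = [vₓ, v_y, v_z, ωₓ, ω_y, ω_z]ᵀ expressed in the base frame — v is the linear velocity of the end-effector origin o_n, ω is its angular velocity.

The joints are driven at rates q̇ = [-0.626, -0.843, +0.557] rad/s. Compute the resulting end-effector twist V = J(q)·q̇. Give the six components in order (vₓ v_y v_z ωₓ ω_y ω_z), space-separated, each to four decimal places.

o_n = [0.2664, 0.1425, 0.1077]
J₁: ẑ×o_n = [-0.1425, 0.2664, 0.0000], ω = ẑ
J2: z=[0.4695, -0.8829, 0.0000] o=[0.3885, 0.2066, 0.0000] → [-0.0951, -0.0506, -0.1379, 0.4695, -0.8829, 0.0000]
J3: z=[-0.5436, -0.2890, -0.7880] o=[0.7320, -0.1205, -0.1170] → [0.1423, 0.4890, -0.2775, -0.5436, -0.2890, -0.7880]
V = J·q̇ = [0.2486, 0.1483, -0.0383, -0.6985, 0.5833, -1.0649]

0.2486 0.1483 -0.0383 -0.6985 0.5833 -1.0649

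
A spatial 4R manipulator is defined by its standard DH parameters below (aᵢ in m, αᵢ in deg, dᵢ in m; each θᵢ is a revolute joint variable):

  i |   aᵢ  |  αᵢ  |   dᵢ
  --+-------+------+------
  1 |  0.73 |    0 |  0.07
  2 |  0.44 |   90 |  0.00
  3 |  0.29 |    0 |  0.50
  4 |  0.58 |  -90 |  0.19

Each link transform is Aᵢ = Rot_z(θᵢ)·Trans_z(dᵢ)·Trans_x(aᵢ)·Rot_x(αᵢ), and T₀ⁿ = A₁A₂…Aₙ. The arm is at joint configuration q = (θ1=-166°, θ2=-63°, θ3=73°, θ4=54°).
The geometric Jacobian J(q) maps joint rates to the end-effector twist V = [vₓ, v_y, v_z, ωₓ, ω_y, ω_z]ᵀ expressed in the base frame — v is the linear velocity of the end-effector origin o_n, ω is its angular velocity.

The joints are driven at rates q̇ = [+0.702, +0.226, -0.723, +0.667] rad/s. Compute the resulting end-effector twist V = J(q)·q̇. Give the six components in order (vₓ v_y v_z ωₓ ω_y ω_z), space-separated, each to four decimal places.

-0.5678 0.0499 -0.0418 -0.0423 -0.0367 0.9280

o_n = [-0.3029, 0.4087, 0.8105]
J₁: ẑ×o_n = [-0.4087, -0.3029, 0.0000], ω = ẑ
J2: z=[0.0000, 0.0000, 1.0000] o=[-0.7083, -0.1766, 0.0700] → [-0.5853, 0.4055, 0.0000, 0.0000, 0.0000, 1.0000]
J3: z=[0.7547, 0.6561, 0.0000] o=[-0.9970, 0.1555, 0.0700] → [0.4858, -0.5589, -0.2643, 0.7547, 0.6561, 0.0000]
J4: z=[0.7547, 0.6561, 0.0000] o=[-0.6753, 0.5475, 0.3473] → [0.3039, -0.3496, -0.3491, 0.7547, 0.6561, 0.0000]
V = J·q̇ = [-0.5678, 0.0499, -0.0418, -0.0423, -0.0367, 0.9280]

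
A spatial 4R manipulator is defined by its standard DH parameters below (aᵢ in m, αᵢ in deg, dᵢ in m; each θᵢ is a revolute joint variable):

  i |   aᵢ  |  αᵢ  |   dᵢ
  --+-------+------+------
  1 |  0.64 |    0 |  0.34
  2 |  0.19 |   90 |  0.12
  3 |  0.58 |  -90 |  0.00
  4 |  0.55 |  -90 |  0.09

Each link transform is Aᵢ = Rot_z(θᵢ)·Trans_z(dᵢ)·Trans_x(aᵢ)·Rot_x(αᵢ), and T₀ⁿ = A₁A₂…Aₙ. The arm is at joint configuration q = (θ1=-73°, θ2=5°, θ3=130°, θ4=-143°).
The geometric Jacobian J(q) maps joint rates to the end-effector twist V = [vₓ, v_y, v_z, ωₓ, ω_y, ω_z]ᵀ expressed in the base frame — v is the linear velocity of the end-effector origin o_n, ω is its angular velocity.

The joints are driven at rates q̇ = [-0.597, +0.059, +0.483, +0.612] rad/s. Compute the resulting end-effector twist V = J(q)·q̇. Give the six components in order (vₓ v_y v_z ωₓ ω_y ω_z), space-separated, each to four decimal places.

o_n = [-0.1083, -0.7644, 0.5100]
J₁: ẑ×o_n = [0.7644, -0.1083, 0.0000], ω = ẑ
J2: z=[0.0000, 0.0000, 1.0000] o=[0.1871, -0.6120, 0.3400] → [0.1524, -0.2954, 0.0000, 0.0000, 0.0000, 1.0000]
J3: z=[-0.9272, -0.3746, 0.0000] o=[0.2583, -0.7882, 0.4600] → [-0.0187, 0.0463, -0.1594, -0.9272, -0.3746, 0.0000]
J4: z=[-0.2870, 0.7103, -0.6428] o=[0.1186, -0.4425, 0.9043] → [-0.4870, 0.0327, 0.2536, -0.2870, 0.7103, -0.6428]
V = J·q̇ = [-0.7544, 0.0896, 0.0782, -0.6235, 0.2537, -0.9314]

-0.7544 0.0896 0.0782 -0.6235 0.2537 -0.9314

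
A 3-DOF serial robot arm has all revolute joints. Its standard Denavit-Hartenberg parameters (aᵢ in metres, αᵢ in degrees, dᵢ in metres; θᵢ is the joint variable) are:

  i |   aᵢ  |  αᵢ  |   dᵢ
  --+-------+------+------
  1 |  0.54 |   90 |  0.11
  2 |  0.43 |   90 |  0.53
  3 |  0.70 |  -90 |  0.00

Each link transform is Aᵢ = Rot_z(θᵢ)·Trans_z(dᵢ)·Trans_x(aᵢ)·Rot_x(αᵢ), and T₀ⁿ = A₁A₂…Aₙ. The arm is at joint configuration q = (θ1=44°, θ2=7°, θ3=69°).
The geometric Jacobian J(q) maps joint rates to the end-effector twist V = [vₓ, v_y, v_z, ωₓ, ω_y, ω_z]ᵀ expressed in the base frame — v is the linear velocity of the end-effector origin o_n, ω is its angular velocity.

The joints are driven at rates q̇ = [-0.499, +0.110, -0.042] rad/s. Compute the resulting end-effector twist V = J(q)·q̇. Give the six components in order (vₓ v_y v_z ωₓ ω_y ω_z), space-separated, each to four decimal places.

o_n = [1.6967, -0.0068, 0.1930]
J₁: ẑ×o_n = [0.0068, 1.6967, -0.0000], ω = ẑ
J2: z=[0.6947, -0.7193, 0.0000] o=[0.3884, 0.3751, 0.1100] → [-0.0597, -0.0576, 0.6758, 0.6947, -0.7193, 0.0000]
J3: z=[0.0877, 0.0847, -0.9925] o=[1.0636, 0.2903, 0.1624] → [-0.2923, -0.6310, -0.0796, 0.0877, 0.0847, -0.9925]
V = J·q̇ = [0.0023, -0.8265, 0.0777, 0.0727, -0.0827, -0.4573]

0.0023 -0.8265 0.0777 0.0727 -0.0827 -0.4573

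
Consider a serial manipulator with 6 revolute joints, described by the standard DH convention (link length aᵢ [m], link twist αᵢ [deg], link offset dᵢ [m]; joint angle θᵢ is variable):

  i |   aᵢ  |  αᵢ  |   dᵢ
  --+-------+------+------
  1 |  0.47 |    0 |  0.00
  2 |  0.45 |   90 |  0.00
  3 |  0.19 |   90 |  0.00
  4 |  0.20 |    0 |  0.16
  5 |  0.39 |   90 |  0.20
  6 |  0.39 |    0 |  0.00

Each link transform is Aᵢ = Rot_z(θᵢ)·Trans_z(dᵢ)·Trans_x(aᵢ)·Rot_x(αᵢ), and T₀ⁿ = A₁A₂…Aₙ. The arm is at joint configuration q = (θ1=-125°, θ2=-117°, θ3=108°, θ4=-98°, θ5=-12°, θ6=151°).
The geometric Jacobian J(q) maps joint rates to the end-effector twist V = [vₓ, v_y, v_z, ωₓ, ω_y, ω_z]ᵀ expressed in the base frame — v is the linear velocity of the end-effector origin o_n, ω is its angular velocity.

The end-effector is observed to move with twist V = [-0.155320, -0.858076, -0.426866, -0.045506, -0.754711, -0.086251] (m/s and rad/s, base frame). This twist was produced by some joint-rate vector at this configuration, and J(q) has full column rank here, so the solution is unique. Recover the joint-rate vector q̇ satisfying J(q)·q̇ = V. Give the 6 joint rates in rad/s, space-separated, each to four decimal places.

0.9090 0.0680 -0.6900 -0.0980 -0.8440 0.8640

o_n = [-0.9203, 0.3192, 0.3080]
J₁: ẑ×o_n = [-0.3192, -0.9203, 0.0000], ω = ẑ
J2: z=[0.0000, 0.0000, 1.0000] o=[-0.2696, -0.3850, 0.0000] → [-0.7042, -0.6508, 0.0000, 0.0000, 0.0000, 1.0000]
J3: z=[0.8829, 0.4695, 0.0000] o=[-0.4808, 0.0123, 0.0000] → [0.1446, -0.2719, 0.4773, 0.8829, 0.4695, 0.0000]
J4: z=[-0.4465, 0.8397, 0.3090] o=[-0.4533, -0.0395, 0.1807] → [-0.0039, -0.0875, 0.2321, -0.4465, 0.8397, 0.3090]
J5: z=[-0.4465, 0.8397, 0.3090] o=[-0.7036, 0.0095, 0.2037] → [-0.0081, -0.0204, 0.0437, -0.4465, 0.8397, 0.3090]
J6: z=[0.1657, 0.4170, -0.8937] o=[-1.1359, 0.0417, 0.1386] → [0.3186, -0.2207, -0.0439, 0.1657, 0.4170, -0.8937]
q̇ = J⁺·V = [0.9090, 0.0680, -0.6900, -0.0980, -0.8440, 0.8640]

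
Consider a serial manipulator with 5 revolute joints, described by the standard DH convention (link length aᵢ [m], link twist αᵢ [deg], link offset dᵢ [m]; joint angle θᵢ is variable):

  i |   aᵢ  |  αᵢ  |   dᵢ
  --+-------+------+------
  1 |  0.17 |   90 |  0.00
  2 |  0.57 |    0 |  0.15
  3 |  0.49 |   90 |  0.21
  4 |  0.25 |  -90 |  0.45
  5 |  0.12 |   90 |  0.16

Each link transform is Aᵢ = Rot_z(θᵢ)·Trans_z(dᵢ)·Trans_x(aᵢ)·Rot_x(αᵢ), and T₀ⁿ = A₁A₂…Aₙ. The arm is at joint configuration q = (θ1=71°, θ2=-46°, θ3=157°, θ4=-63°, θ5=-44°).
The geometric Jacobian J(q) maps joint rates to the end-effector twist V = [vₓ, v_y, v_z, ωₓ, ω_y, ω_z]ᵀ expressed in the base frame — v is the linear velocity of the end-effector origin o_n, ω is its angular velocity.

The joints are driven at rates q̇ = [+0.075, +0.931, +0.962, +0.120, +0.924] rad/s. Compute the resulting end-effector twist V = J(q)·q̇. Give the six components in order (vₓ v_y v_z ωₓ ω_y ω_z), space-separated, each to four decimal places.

-0.5605 -1.3455 0.8080 2.1269 -0.9259 0.8866

o_n = [0.3805, 0.6966, 0.5142]
J₁: ẑ×o_n = [-0.6966, 0.3805, 0.0000], ω = ẑ
J2: z=[0.9455, -0.3256, 0.0000] o=[0.0553, 0.1607, 0.0000] → [-0.1674, -0.4862, 0.6125, 0.9455, -0.3256, 0.0000]
J3: z=[0.9455, -0.3256, 0.0000] o=[0.3261, 0.4863, -0.4100] → [-0.3009, -0.8739, 0.2165, 0.9455, -0.3256, 0.0000]
J4: z=[0.3039, 0.8827, 0.3584] o=[0.4675, 0.2519, 0.0474] → [0.2527, -0.1730, 0.2119, 0.3039, 0.8827, 0.3584]
J5: z=[0.3253, -0.4497, 0.8318] o=[0.3804, 0.6832, 0.3147] → [-0.1009, -0.0648, 0.0044, 0.3253, -0.4497, 0.8318]
V = J·q̇ = [-0.5605, -1.3455, 0.8080, 2.1269, -0.9259, 0.8866]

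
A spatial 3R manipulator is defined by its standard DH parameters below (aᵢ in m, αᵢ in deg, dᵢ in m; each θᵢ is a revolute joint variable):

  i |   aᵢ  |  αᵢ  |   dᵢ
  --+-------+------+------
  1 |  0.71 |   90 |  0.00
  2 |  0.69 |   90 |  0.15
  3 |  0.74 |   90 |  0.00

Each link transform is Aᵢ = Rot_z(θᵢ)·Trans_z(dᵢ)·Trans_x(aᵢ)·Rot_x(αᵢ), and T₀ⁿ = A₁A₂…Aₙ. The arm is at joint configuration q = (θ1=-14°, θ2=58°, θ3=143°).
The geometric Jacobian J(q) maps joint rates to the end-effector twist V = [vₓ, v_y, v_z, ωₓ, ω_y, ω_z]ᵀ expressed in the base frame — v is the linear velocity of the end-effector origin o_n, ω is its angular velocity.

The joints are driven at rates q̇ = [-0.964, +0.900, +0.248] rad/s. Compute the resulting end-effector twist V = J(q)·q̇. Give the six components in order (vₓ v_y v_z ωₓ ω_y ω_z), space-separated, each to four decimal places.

o_n = [0.5958, -0.7621, 0.0840]
J₁: ẑ×o_n = [0.7621, 0.5958, -0.0000], ω = ẑ
J2: z=[-0.2419, -0.9703, 0.0000] o=[0.6889, -0.1718, 0.0000] → [-0.0815, 0.0203, 0.0525, -0.2419, -0.9703, 0.0000]
J3: z=[0.8229, -0.2052, -0.5299] o=[1.0074, -0.4058, 0.5852] → [-0.0860, 0.6305, -0.3777, 0.8229, -0.2052, -0.5299]
V = J·q̇ = [-0.8293, -0.3997, -0.0464, -0.0137, -0.9241, -1.0954]

-0.8293 -0.3997 -0.0464 -0.0137 -0.9241 -1.0954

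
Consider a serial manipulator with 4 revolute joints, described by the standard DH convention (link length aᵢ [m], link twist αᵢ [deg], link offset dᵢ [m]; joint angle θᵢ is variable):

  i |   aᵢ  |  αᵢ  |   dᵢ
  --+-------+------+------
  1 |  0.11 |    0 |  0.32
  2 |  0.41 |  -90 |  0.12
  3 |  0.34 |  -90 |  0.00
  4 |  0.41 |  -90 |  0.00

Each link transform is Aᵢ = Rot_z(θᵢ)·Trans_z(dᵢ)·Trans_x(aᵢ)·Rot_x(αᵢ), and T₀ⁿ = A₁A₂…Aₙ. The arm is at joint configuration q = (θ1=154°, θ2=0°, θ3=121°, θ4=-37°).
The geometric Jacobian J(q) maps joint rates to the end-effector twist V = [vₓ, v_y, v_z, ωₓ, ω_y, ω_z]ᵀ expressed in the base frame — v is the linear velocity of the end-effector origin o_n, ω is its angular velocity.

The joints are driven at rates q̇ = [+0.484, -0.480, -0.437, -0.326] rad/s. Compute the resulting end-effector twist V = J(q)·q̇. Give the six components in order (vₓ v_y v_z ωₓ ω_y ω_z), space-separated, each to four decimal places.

o_n = [-0.2666, -0.1445, -0.1321]
J₁: ẑ×o_n = [0.1445, -0.2666, 0.0000], ω = ẑ
J2: z=[0.0000, 0.0000, 1.0000] o=[-0.0989, 0.0482, 0.3200] → [0.1927, -0.1677, 0.0000, 0.0000, 0.0000, 1.0000]
J3: z=[-0.4384, -0.8988, 0.0000] o=[-0.4674, 0.2280, 0.4400] → [0.5142, -0.2508, 0.3438, -0.4384, -0.8988, 0.0000]
J4: z=[0.7704, -0.3758, 0.5150] o=[-0.3100, 0.1512, 0.1486] → [0.2578, 0.2386, -0.2115, 0.7704, -0.3758, 0.5150]
V = J·q̇ = [-0.3313, -0.0167, -0.0813, -0.0596, 0.5153, -0.1639]

-0.3313 -0.0167 -0.0813 -0.0596 0.5153 -0.1639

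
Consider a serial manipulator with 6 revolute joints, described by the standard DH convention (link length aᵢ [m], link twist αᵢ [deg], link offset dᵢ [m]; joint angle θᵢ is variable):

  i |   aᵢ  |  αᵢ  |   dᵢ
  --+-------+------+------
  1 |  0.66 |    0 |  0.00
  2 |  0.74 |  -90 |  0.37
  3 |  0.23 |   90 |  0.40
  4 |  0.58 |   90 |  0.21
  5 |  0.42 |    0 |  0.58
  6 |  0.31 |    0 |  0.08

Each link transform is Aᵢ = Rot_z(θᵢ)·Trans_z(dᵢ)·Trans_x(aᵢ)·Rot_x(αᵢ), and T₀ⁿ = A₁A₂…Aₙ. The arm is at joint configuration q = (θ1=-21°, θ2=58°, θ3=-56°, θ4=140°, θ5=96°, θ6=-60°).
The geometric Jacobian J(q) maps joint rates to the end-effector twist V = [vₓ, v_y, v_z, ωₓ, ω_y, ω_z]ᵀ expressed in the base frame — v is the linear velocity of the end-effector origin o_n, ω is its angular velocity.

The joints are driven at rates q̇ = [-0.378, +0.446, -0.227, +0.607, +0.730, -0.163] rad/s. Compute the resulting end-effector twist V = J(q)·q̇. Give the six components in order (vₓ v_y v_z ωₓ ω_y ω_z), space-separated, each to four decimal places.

-0.2442 -0.8055 -0.3340 -0.3639 -0.0146 0.7096

o_n = [-0.1555, 0.9492, 0.8655]
J₁: ẑ×o_n = [-0.9492, -0.1555, 0.0000], ω = ẑ
J2: z=[0.0000, 0.0000, 1.0000] o=[0.6162, -0.2365, 0.0000] → [-1.1858, -0.7717, 0.0000, 0.0000, 0.0000, 1.0000]
J3: z=[-0.6018, 0.7986, 0.0000] o=[1.2072, 0.2088, 0.3700] → [0.3958, 0.2982, 0.6427, -0.6018, 0.7986, 0.0000]
J4: z=[-0.6621, -0.4989, 0.5592] o=[1.0691, 0.6057, 0.5607] → [-0.3442, -0.4830, -0.8385, -0.6621, -0.4989, 0.5592]
J5: z=[-0.1740, 0.8281, 0.5329] o=[0.5073, 0.6491, 0.3098] → [0.3003, -0.2565, 0.4967, -0.1740, 0.8281, 0.5329]
J6: z=[-0.1740, 0.8281, 0.5329] o=[0.1619, 0.9098, 0.8803] → [-0.0332, -0.1717, 0.2560, -0.1740, 0.8281, 0.5329]
V = J·q̇ = [-0.2442, -0.8055, -0.3340, -0.3639, -0.0146, 0.7096]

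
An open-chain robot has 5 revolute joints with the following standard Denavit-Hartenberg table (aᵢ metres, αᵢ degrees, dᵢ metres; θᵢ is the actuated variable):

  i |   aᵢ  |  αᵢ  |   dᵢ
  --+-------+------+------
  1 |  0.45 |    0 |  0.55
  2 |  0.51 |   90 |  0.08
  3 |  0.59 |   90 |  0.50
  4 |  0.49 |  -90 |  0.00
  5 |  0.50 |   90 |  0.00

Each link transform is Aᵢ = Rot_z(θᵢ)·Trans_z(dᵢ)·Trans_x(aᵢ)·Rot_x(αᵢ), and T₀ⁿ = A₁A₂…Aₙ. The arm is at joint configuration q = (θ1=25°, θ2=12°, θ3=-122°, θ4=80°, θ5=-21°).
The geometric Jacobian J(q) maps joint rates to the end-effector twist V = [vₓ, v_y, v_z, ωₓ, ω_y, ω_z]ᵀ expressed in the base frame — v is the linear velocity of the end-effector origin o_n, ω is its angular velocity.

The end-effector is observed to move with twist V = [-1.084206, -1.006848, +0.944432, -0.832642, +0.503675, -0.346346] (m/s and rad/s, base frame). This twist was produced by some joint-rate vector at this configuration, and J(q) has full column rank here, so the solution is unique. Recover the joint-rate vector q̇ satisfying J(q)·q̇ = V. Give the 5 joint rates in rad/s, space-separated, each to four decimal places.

o_n = [1.2417, -0.9873, 0.0837]
J₁: ẑ×o_n = [0.9873, 1.2417, -0.0000], ω = ẑ
J2: z=[0.0000, 0.0000, 1.0000] o=[0.4078, 0.1902, 0.5500] → [1.1775, 0.8339, -0.0000, 0.0000, 0.0000, 1.0000]
J3: z=[0.6018, -0.7986, 0.0000] o=[0.8151, 0.4971, 0.6300] → [0.4363, 0.3288, -0.5527, 0.6018, -0.7986, 0.0000]
J4: z=[-0.6773, -0.5104, 0.5299] o=[0.8664, -0.0904, 0.1297] → [0.4988, 0.1678, 0.7991, -0.6773, -0.5104, 0.5299]
J5: z=[0.5213, 0.1754, 0.8352] o=[1.1208, -0.5029, 0.0575] → [0.4092, 0.0874, -0.2737, 0.5213, 0.1754, 0.8352]
q̇ = J⁺·V = [-0.0660, -0.8920, -0.9610, 0.6310, 0.3320]

-0.0660 -0.8920 -0.9610 0.6310 0.3320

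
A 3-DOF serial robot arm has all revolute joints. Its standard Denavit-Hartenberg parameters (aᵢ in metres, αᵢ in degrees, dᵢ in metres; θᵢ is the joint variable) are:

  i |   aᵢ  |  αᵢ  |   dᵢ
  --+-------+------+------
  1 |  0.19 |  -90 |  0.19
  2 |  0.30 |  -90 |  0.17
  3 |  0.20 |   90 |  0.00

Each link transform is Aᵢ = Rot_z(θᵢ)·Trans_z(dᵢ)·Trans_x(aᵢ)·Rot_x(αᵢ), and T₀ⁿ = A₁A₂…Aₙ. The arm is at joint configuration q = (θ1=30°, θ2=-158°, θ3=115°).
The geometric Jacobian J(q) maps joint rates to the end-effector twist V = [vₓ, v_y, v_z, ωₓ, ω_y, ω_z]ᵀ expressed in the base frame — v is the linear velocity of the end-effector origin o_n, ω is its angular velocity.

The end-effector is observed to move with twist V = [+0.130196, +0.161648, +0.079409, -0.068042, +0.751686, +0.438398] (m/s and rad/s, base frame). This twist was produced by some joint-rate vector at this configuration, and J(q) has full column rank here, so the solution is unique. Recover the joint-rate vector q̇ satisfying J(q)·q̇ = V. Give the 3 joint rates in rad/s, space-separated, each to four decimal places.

o_n = [-0.0028, -0.0146, 0.2707]
J₁: ẑ×o_n = [0.0146, -0.0028, 0.0000], ω = ẑ
J2: z=[-0.5000, 0.8660, 0.0000] o=[0.1645, 0.0950, 0.1900] → [0.0699, 0.0404, 0.1998, -0.5000, 0.8660, 0.0000]
J3: z=[0.3244, 0.1873, 0.9272] o=[-0.1613, 0.1031, 0.3024] → [0.1033, 0.1572, -0.0679, 0.3244, 0.1873, 0.9272]
q̇ = J⁺·V = [-0.3460, 0.6850, 0.8460]

-0.3460 0.6850 0.8460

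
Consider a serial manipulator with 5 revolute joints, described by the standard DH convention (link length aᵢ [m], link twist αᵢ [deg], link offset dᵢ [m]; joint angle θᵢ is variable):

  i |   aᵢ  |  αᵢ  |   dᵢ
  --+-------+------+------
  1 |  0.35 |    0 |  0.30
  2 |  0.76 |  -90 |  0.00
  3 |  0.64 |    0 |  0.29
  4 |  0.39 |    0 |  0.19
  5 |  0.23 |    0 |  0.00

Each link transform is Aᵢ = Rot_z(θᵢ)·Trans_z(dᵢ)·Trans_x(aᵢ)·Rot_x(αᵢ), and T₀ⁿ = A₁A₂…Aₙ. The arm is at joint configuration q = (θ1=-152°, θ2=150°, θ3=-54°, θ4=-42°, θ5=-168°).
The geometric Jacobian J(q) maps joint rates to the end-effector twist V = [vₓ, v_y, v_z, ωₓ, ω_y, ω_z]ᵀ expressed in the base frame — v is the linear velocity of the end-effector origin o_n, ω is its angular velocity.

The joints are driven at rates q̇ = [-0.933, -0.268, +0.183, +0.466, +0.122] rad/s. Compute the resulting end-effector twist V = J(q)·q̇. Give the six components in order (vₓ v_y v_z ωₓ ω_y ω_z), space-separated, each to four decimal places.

o_n = [0.7784, 0.2780, 0.9769]
J₁: ẑ×o_n = [-0.2780, 0.7784, 0.0000], ω = ẑ
J2: z=[0.0000, 0.0000, 1.0000] o=[-0.3090, -0.1643, 0.3000] → [-0.4423, 1.0875, 0.0000, 0.0000, 0.0000, 1.0000]
J3: z=[0.0349, 0.9994, 0.0000] o=[0.4505, -0.1908, 0.3000] → [0.6765, -0.0236, -0.3114, 0.0349, 0.9994, 0.0000]
J4: z=[0.0349, 0.9994, 0.0000] o=[0.8366, 0.0859, 0.8178] → [0.1590, -0.0056, 0.0648, 0.0349, 0.9994, 0.0000]
J5: z=[0.0349, 0.9994, 0.0000] o=[0.8025, 0.2772, 1.2056] → [-0.2286, 0.0080, 0.0240, 0.0349, 0.9994, 0.0000]
V = J·q̇ = [0.5479, -1.0237, -0.0238, 0.0269, 0.7705, -1.2010]

0.5479 -1.0237 -0.0238 0.0269 0.7705 -1.2010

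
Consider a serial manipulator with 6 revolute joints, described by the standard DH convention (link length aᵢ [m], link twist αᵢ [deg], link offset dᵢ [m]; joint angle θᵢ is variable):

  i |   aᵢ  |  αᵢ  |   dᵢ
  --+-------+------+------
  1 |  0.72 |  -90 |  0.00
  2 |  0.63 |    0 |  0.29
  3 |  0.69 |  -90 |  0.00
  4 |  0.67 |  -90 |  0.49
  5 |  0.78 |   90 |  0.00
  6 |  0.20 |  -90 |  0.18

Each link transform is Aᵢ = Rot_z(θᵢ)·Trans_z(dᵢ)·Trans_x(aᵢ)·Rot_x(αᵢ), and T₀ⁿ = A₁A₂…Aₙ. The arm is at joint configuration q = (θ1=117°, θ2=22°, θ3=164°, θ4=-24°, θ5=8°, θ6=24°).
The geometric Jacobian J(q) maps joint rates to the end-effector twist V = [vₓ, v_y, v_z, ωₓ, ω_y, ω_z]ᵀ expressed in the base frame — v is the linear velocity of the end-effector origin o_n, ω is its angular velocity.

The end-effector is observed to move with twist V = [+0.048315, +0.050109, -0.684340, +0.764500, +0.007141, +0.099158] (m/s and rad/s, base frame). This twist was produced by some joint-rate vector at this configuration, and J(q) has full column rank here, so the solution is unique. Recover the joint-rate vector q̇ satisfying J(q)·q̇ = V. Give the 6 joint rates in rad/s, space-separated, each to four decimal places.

-0.2150 0.1410 -0.0320 0.1570 0.8760 0.1210

o_n = [-0.4006, -1.1657, 0.5283]
J₁: ẑ×o_n = [1.1657, -0.4006, 0.0000], ω = ẑ
J2: z=[-0.8910, -0.4540, 0.0000] o=[-0.3269, 0.6415, 0.0000] → [-0.2399, 0.4707, 1.5768, -0.8910, -0.4540, 0.0000]
J3: z=[-0.8910, -0.4540, 0.0000] o=[-0.8505, 1.0303, -0.2360] → [-0.3470, 0.6810, 2.1609, -0.8910, -0.4540, 0.0000]
J4: z=[-0.0475, 0.0931, 0.9945] o=[-0.5389, 0.4189, -0.1639] → [1.6404, 0.1704, 0.0623, -0.0475, 0.0931, 0.9945]
J5: z=[0.9976, 0.0543, 0.0425] o=[-0.5286, -0.2016, 0.3874] → [0.0486, -0.1351, -0.9688, 0.9976, 0.0543, 0.0425]
J6: z=[-0.0400, -0.0461, 0.9981] o=[-0.4848, -0.9796, 0.3532] → [0.1777, 0.0911, 0.0113, -0.0400, -0.0461, 0.9981]
q̇ = J⁺·V = [-0.2150, 0.1410, -0.0320, 0.1570, 0.8760, 0.1210]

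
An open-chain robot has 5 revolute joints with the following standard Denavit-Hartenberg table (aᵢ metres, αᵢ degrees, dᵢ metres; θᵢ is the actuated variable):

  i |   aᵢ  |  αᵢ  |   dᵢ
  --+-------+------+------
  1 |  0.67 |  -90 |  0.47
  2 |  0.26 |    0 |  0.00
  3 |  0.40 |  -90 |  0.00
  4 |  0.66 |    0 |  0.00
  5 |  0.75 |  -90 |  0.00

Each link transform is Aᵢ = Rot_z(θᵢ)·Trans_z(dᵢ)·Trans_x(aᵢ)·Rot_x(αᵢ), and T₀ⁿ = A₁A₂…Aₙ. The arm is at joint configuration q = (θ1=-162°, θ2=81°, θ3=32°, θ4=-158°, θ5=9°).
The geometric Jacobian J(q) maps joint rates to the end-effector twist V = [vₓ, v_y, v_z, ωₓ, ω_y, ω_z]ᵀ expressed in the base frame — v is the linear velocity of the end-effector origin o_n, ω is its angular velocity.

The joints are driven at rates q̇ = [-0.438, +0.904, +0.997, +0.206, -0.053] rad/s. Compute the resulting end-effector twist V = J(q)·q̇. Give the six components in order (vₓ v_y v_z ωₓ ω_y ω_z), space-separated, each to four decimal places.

-1.4969 -0.2412 -0.7730 0.7214 -1.7644 -0.3782

o_n = [-0.7978, -0.9253, 1.0001]
J₁: ẑ×o_n = [0.9253, -0.7978, 0.0000], ω = ẑ
J2: z=[0.3090, -0.9511, 0.0000] o=[-0.6372, -0.2070, 0.4700] → [-0.5041, -0.1638, -0.3747, 0.3090, -0.9511, 0.0000]
J3: z=[0.3090, -0.9511, 0.0000] o=[-0.6759, -0.2196, 0.2132] → [-0.7484, -0.2432, -0.3340, 0.3090, -0.9511, 0.0000]
J4: z=[0.8755, 0.2845, 0.3907] o=[-0.5272, -0.1713, -0.1550] → [0.6232, -1.1169, -0.5832, 0.8755, 0.2845, 0.3907]
J5: z=[0.8755, 0.2845, 0.3907] o=[-0.6782, -0.4803, 0.4083] → [0.3422, -0.5648, -0.3556, 0.8755, 0.2845, 0.3907]
V = J·q̇ = [-1.4969, -0.2412, -0.7730, 0.7214, -1.7644, -0.3782]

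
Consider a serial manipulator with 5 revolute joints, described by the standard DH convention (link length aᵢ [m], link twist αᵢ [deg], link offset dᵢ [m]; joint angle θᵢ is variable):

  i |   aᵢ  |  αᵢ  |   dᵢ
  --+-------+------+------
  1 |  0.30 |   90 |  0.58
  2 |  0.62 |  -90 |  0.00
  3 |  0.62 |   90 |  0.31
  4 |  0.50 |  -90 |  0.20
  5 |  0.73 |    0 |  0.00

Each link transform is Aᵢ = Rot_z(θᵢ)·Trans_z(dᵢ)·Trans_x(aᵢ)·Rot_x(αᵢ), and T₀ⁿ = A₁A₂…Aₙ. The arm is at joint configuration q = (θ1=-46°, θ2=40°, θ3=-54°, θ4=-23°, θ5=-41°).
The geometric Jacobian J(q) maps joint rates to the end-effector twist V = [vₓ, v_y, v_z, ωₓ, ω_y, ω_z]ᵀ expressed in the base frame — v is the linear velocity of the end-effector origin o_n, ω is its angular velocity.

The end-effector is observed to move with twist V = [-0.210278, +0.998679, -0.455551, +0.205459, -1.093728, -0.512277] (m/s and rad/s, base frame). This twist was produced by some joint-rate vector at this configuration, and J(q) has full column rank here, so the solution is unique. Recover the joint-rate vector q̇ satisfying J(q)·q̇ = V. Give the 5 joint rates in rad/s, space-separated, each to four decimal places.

0.6850 0.9430 -0.8040 -0.1480 -0.7720

o_n = [-0.4234, -1.9848, 1.1481]
J₁: ẑ×o_n = [1.9848, -0.4234, 0.0000], ω = ẑ
J2: z=[-0.7193, -0.6947, 0.0000] o=[0.2084, -0.2158, 0.5800] → [-0.3947, 0.4087, 0.8336, -0.7193, -0.6947, 0.0000]
J3: z=[-0.4465, 0.4624, 0.7660] o=[0.5383, -0.5575, 0.9785] → [1.1718, -0.6610, 1.0820, -0.4465, 0.4624, 0.7660]
J4: z=[-0.8533, 0.0375, -0.5200] o=[0.2330, -0.9634, 1.4503] → [-0.5425, 0.0835, 0.8962, -0.8533, 0.0375, -0.5200]
J5: z=[-0.5162, 0.0795, 0.8528] o=[0.0257, -1.4539, 1.3705] → [0.4350, -0.4977, 0.3097, -0.5162, 0.0795, 0.8528]
q̇ = J⁺·V = [0.6850, 0.9430, -0.8040, -0.1480, -0.7720]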